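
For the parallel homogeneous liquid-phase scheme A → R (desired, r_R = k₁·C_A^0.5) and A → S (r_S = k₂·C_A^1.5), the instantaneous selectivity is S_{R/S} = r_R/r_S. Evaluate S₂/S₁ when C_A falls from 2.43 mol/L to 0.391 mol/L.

S_{R/S} = (k₁/k₂)·C_A⁻¹, so S₂/S₁ = (C_{A,2}/C_{A,1})⁻¹.
= 2.43/0.391 = 6.21.
Selectivity toward R rises as C_A falls — low-concentration operation is favoured.

6.21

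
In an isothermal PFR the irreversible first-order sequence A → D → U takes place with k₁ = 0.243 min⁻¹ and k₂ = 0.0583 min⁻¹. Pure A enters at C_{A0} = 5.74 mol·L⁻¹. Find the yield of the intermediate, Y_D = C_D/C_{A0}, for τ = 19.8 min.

Solving the coupled first-order balances gives C_D(τ) = [k₁/(k₂−k₁)]·C_{A0}·(e^(−k₁τ) − e^(−k₂τ)).
e^(−k₁τ) = e^(−0.243×19.8) = e^(−4.811) = 0.008136; e^(−k₂τ) = e^(−1.154) = 0.3153.
C_D = 0.243×5.74/(0.0583−0.243) × (0.008136−0.3153) = (-7.552)×(-0.3071) = 2.319 mol·L⁻¹.
Y_D = C_D/C_{A0} = 2.319/5.74 = 0.404.

0.404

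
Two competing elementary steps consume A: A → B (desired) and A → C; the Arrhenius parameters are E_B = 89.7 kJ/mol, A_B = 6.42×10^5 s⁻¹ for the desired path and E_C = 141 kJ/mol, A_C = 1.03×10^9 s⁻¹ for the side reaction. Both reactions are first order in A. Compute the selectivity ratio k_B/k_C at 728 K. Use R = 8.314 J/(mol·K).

With equal orders, S_{B/C} = k_B/k_C = (A_B/A_C)·exp[(E_C−E_B)/(RT)].
(E_C−E_B)/(RT) = (141−89.7)×10³/(8.314×728) = 51300/6053 = 8.476.
k_B/k_C = (6.42×10^5/1.03×10^9)·exp(8.476) = 6.233×10^-4 × 4797 = 2.99.

2.99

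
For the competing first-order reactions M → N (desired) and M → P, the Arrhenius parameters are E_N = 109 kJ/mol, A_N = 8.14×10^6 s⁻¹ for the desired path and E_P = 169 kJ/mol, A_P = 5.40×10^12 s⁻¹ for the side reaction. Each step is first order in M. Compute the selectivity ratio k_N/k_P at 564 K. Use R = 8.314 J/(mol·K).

With equal orders, S_{N/P} = k_N/k_P = (A_N/A_P)·exp[(E_P−E_N)/(RT)].
(E_P−E_N)/(RT) = (169−109)×10³/(8.314×564) = 60000/4689 = 12.80.
k_N/k_P = (8.14×10^6/5.40×10^12)·exp(12.80) = 1.507×10^-6 × 3.606×10^5 = 0.544.
Since E_N < E_P, lowering the temperature improves selectivity toward N.

0.544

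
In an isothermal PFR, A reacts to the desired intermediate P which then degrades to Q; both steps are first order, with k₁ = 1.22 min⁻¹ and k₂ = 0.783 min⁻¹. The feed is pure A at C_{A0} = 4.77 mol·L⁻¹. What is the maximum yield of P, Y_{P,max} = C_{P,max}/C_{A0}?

For a first-order series the maximum intermediate yield is C_{P,max}/C_{A0} = (k₁/k₂)^[k₂/(k₂−k₁)].
= (1.22/0.783)^(0.783/(0.783−1.22)) = (1.558)^(-1.792) = 0.4518.

0.452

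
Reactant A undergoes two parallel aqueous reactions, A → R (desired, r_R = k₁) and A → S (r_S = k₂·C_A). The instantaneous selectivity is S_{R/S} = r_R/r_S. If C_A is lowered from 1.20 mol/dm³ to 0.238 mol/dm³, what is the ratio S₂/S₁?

5.04

S_{R/S} = (k₁/k₂)·C_A⁻¹, so S₂/S₁ = (C_{A,2}/C_{A,1})⁻¹.
= 1.20/0.238 = 5.04.
Selectivity toward R rises as C_A falls — low-concentration operation is favoured.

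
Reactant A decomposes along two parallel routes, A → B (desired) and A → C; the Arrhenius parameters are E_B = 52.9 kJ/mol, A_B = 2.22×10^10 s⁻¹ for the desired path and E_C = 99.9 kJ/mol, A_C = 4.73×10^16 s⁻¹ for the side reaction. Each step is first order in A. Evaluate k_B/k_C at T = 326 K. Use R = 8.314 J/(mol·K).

With equal orders, S_{B/C} = k_B/k_C = (A_B/A_C)·exp[(E_C−E_B)/(RT)].
(E_C−E_B)/(RT) = (99.9−52.9)×10³/(8.314×326) = 47000/2710 = 17.34.
k_B/k_C = (2.22×10^10/4.73×10^16)·exp(17.34) = 4.693×10^-7 × 3.397×10^7 = 15.9.
Since E_B < E_C, lowering the temperature improves selectivity toward B.

15.9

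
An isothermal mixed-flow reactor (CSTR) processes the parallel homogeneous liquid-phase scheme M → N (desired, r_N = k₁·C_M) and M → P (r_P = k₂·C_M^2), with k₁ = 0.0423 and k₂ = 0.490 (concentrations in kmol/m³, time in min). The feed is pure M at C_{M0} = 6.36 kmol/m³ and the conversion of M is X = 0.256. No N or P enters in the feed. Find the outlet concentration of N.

Exit C_M = C_{M0}(1−X) = 6.36×0.744 = 4.732 kmol/m³.
Rates in a CSTR are evaluated at the outlet concentration: r_N = 0.0423×4.732 = 0.2002, r_P = 0.490×4.732^2 = 10.97.
Fraction of consumed M going to N: r_N/(r_N+r_P) = 0.01792.
C_N = 0.01792·C_{M0}·X = 0.01792×6.36×0.256 = 0.0292 kmol/m³.

0.0292 kmol/m³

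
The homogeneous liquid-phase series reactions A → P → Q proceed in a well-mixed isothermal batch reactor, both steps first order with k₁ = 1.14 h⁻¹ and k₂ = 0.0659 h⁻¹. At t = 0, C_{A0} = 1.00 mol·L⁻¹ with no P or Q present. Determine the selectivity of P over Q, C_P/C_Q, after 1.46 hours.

Solving the coupled first-order balances gives C_P(t) = [k₁/(k₂−k₁)]·C_{A0}·(e^(−k₁t) − e^(−k₂t)).
e^(−k₁t) = e^(−1.14×1.46) = e^(−1.664) = 0.1893; e^(−k₂t) = e^(−0.09621) = 0.9083.
C_P = 1.14×1.00/(0.0659−1.14) × (0.1893−0.9083) = (-1.061)×(-0.7190) = 0.7631 mol·L⁻¹.
C_A = C_{A0}e^(−k₁t) = 0.1893 mol·L⁻¹, so C_Q = C_{A0}−C_A−C_P = 0.04762 mol·L⁻¹; C_P/C_Q = 16.0.

16.0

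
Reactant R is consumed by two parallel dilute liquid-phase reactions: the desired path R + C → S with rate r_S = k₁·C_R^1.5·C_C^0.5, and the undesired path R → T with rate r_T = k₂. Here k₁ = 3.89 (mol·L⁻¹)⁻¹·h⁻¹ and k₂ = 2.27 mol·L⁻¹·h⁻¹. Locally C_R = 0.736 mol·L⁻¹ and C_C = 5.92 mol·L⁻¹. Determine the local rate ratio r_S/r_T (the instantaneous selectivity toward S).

2.63

S_{S/T} = r_S/r_T = (k₁·C_R^1.5·C_C^0.5)/(k₂) = (k₁/k₂)·C_R^1.5·C_C^0.5.
= (3.89×0.7360^1.5×5.920^0.5) / (2.27) = 5.976/2.270 = 2.63.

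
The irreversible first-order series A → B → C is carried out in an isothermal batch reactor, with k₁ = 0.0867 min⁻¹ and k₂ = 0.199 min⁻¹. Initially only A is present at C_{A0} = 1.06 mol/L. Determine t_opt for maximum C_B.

7.40 min

For first-order series the maximum of C_B occurs at t_opt = ln(k₂/k₁)/(k₂−k₁).
= ln(0.199/0.0867)/(0.199−0.0867) = ln(2.295)/0.1123 = 0.8309/0.1123 = 7.40 min.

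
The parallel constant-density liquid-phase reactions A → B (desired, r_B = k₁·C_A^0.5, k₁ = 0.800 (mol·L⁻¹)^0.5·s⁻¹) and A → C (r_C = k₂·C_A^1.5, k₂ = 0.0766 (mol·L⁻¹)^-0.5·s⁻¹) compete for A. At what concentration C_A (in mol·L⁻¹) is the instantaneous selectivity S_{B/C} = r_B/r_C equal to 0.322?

S_{B/C} = (k₁/k₂)·C_A⁻¹ ⇒ C_A = (S·k₂/k₁)^(-1).
= (0.322×0.0766/0.800)^(-1) = (0.03083)^(-1) = 32.4 mol·L⁻¹.

32.4 mol·L⁻¹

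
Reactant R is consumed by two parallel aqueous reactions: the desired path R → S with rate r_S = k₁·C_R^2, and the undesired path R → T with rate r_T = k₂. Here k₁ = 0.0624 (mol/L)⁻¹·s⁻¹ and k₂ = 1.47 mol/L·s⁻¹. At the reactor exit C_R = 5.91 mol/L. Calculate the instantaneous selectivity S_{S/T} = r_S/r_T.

1.48

S_{S/T} = r_S/r_T = (k₁·C_R^2)/(k₂) = (k₁/k₂)·C_R^2.
= (0.0624×5.910^2) / (1.47) = 2.180/1.470 = 1.48.
Since the desired path is higher order in R, keeping C_R high (PFR or concentrated feed) favours S.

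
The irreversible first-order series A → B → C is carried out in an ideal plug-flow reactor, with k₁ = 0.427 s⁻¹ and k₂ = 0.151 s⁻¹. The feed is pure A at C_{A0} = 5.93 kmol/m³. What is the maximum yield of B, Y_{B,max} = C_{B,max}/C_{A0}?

0.566

Evaluating C_B at τ_opt = ln(k₂/k₁)/(k₂−k₁) gives C_{B,max}/C_{A0} = (k₁/k₂)^[k₂/(k₂−k₁)].
= (0.427/0.151)^(0.151/(0.151−0.427)) = (2.828)^(-0.5471) = 0.5663.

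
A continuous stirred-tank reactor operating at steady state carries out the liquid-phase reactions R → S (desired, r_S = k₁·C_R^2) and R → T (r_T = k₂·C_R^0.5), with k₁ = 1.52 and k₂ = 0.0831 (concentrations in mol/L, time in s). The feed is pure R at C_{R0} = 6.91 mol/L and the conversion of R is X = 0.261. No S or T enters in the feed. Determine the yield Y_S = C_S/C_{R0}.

0.260

Exit C_R = C_{R0}(1−X) = 6.91×0.739 = 5.106 mol/L.
A CSTR operates uniformly at the exit composition, giving r_S = 39.64 and r_T = 0.1878 (each k·C_R^n at C_R = 5.106).
Fraction of consumed R going to S: r_S/(r_S+r_T) = 0.9953.
C_S = 0.9953·C_{R0}·X = 0.9953×6.91×0.261 = 1.80 mol/L; Y_S = C_S/C_{R0} = 0.260.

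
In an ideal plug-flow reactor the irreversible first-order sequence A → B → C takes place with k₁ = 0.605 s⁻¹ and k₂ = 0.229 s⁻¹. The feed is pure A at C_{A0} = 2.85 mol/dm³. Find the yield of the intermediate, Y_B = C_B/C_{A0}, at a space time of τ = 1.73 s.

For first-order series with pure A initially, C_B(τ) = k₁C_{A0}/(k₂−k₁)·(e^(−k₁τ) − e^(−k₂τ)).
e^(−k₁τ) = e^(−0.605×1.73) = e^(−1.047) = 0.3511; e^(−k₂τ) = e^(−0.3962) = 0.6729.
C_B = 0.605×2.85/(0.229−0.605) × (0.3511−0.6729) = (-4.586)×(-0.3218) = 1.476 mol/dm³.
Y_B = C_B/C_{A0} = 1.476/2.85 = 0.518.

0.518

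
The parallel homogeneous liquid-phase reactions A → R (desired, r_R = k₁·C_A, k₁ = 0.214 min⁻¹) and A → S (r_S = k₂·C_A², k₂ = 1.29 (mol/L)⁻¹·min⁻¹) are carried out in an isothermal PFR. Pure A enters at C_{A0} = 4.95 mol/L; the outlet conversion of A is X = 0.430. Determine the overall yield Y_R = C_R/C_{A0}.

0.0180

C_A = C_{A0}(1−X) = 2.822 mol/L.
Along a PFR/batch, dC_R/dC_A = −r_R/(r_R+r_S) = −k₁/(k₁+k₂·C_A).
Integrating from C_{A0} to C_A: C_R = (0.214/1.29)·ln[(0.214+1.29·4.95)/(0.214+1.29·2.82)] = 0.1659·ln(6.600/3.854) = 0.08924 mol/L.
Y_R = C_R/C_{A0} = 0.08924/4.95 = 0.0180.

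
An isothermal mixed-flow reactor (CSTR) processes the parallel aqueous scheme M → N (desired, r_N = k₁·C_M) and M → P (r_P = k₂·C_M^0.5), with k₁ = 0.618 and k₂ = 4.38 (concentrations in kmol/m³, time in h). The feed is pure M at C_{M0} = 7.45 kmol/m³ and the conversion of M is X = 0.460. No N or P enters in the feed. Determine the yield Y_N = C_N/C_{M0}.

Exit C_M = C_{M0}(1−X) = 7.45×0.540 = 4.023 kmol/m³.
In a CSTR the entire volume is at exit conditions, so r_N = 0.618×4.023 = 2.486 and r_P = 4.38×4.023^0.5 = 8.785.
Fraction of consumed M going to N: r_N/(r_N+r_P) = 0.2206.
C_N = 0.2206·C_{M0}·X = 0.2206×7.45×0.460 = 0.756 kmol/m³; Y_N = C_N/C_{M0} = 0.101.

0.101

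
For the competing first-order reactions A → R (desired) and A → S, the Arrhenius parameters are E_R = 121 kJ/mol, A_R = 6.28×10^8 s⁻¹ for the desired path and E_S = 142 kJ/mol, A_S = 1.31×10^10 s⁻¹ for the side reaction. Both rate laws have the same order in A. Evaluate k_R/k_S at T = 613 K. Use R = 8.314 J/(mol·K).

2.95

With equal orders, S_{R/S} = k_R/k_S = (A_R/A_S)·exp[(E_S−E_R)/(RT)].
(E_S−E_R)/(RT) = (142−121)×10³/(8.314×613) = 21000/5096 = 4.120.
k_R/k_S = (6.28×10^8/1.31×10^10)·exp(4.120) = 0.04794 × 61.59 = 2.95.
Since E_R < E_S, lowering the temperature improves selectivity toward R.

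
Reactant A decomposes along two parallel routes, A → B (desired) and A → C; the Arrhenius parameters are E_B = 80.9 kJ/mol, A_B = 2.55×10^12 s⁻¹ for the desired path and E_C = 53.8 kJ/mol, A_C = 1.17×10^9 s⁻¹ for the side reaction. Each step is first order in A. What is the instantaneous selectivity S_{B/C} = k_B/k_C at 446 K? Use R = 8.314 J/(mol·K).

k_B/k_C = (A_B/A_C)·exp[−(E_B−E_C)/(RT)] = (A_B/A_C)·exp[(E_C−E_B)/(RT)].
(E_C−E_B)/(RT) = (53.8−80.9)×10³/(8.314×446) = -27100/3708 = -7.308.
k_B/k_C = (2.55×10^12/1.17×10^9)·exp(-7.308) = 2179 × 6.699×10^-4 = 1.46.
Since E_B > E_C, raising the temperature improves selectivity toward B.

1.46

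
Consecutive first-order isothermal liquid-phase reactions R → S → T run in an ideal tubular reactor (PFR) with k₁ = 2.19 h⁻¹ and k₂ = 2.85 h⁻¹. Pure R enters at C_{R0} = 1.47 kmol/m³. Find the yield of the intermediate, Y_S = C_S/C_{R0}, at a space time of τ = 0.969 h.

0.188

Solving the coupled first-order balances gives C_S(τ) = [k₁/(k₂−k₁)]·C_{R0}·(e^(−k₁τ) − e^(−k₂τ)).
e^(−k₁τ) = e^(−2.19×0.969) = e^(−2.122) = 0.1198; e^(−k₂τ) = e^(−2.762) = 0.06319.
C_S = 2.19×1.47/(2.85−2.19) × (0.1198−0.06319) = 4.878×0.05659 = 0.2760 kmol/m³.
Y_S = C_S/C_{R0} = 0.2760/1.47 = 0.188.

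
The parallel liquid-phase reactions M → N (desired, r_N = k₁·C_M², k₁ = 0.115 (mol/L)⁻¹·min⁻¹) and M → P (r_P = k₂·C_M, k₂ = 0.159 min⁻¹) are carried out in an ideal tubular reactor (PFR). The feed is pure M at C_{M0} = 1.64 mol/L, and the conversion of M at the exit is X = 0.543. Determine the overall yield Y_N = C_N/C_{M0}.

C_M = C_{M0}(1−X) = 0.7495 mol/L.
Along a PFR/batch, dC_P/dC_M = −r_P/(r_N+r_P) = −k₂/(k₂+k₁·C_M).
Integrating from C_{M0} to C_M: C_P = (0.159/0.115)·ln[(0.159+0.115·1.64)/(0.159+0.115·0.749)] = 1.383·ln(0.3476/0.2452) = 0.4826 mol/L.
Then C_N = (C_{M0}−C_M) − C_P = 0.8905 − 0.4826 = 0.4080 mol/L.
Y_N = C_N/C_{M0} = 0.4080/1.64 = 0.249.

0.249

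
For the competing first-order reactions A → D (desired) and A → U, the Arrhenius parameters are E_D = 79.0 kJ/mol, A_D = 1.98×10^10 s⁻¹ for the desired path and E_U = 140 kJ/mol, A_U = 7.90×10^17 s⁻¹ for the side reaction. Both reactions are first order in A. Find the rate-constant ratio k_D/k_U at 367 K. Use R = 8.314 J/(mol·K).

12.1

k_D/k_U = (A_D/A_U)·exp[−(E_D−E_U)/(RT)] = (A_D/A_U)·exp[(E_U−E_D)/(RT)].
(E_U−E_D)/(RT) = (140−79.0)×10³/(8.314×367) = 61000/3051 = 19.99.
k_D/k_U = (1.98×10^10/7.90×10^17)·exp(19.99) = 2.506×10^-8 × 4.812×10^8 = 12.1.
Since E_D < E_U, lowering the temperature improves selectivity toward D.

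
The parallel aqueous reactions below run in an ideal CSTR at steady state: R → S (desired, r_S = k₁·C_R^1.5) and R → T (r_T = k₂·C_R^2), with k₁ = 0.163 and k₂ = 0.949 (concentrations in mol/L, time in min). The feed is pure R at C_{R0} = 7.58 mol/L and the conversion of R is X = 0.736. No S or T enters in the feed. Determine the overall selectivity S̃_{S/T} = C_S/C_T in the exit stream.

Exit C_R = C_{R0}(1−X) = 7.58×0.264 = 2.001 mol/L.
In a CSTR the entire volume is at exit conditions, so r_S = 0.163×2.001^1.5 = 0.4614 and r_T = 0.949×2.001^2 = 3.800.
Overall selectivity = C_S/C_T = r_Sτ/(r_Tτ) = r_S/r_T = 0.121.

0.121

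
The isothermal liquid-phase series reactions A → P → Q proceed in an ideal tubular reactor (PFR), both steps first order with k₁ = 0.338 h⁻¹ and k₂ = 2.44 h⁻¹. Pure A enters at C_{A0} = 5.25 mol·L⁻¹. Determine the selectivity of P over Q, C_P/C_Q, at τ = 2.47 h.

0.140

Solving the coupled first-order balances gives C_P(τ) = [k₁/(k₂−k₁)]·C_{A0}·(e^(−k₁τ) − e^(−k₂τ)).
e^(−k₁τ) = e^(−0.338×2.47) = e^(−0.8349) = 0.4339; e^(−k₂τ) = e^(−6.027) = 0.002413.
C_P = 0.338×5.25/(2.44−0.338) × (0.4339−0.002413) = 0.8442×0.4315 = 0.3643 mol·L⁻¹.
C_A = C_{A0}e^(−k₁τ) = 2.278 mol·L⁻¹, so C_Q = C_{A0}−C_A−C_P = 2.608 mol·L⁻¹; C_P/C_Q = 0.140.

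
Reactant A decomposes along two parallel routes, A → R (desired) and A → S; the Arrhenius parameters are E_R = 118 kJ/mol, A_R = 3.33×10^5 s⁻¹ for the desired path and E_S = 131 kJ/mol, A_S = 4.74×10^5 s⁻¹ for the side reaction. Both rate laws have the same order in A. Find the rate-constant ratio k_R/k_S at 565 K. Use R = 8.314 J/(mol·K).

With equal orders, S_{R/S} = k_R/k_S = (A_R/A_S)·exp[(E_S−E_R)/(RT)].
(E_S−E_R)/(RT) = (131−118)×10³/(8.314×565) = 13000/4697 = 2.767.
k_R/k_S = (3.33×10^5/4.74×10^5)·exp(2.767) = 0.7025 × 15.92 = 11.2.
Since E_R < E_S, lowering the temperature improves selectivity toward R.

11.2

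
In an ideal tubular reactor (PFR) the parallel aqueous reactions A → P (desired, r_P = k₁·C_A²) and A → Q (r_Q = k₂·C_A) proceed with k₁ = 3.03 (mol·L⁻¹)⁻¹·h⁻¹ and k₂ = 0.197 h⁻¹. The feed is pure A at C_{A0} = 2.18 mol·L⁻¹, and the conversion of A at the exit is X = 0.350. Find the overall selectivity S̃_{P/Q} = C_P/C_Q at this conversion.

27.3

C_A = C_{A0}(1−X) = 1.417 mol·L⁻¹.
Along a PFR/batch, dC_Q/dC_A = −r_Q/(r_P+r_Q) = −k₂/(k₂+k₁·C_A).
Integrating from C_{A0} to C_A: C_Q = (0.197/3.03)·ln[(0.197+3.03·2.18)/(0.197+3.03·1.42)] = 0.06502·ln(6.802/4.491) = 0.02700 mol·L⁻¹.
Then C_P = (C_{A0}−C_A) − C_Q = 0.7630 − 0.02700 = 0.7360 mol·L⁻¹.
S̃_{P/Q} = C_P/C_Q = 0.7360/0.02700 = 27.3.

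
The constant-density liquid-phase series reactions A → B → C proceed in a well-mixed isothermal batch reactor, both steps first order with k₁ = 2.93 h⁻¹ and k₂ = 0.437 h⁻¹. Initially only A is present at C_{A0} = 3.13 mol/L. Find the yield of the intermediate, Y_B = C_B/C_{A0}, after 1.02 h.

For first-order series with pure A initially, C_B(t) = k₁C_{A0}/(k₂−k₁)·(e^(−k₁t) − e^(−k₂t)).
e^(−k₁t) = e^(−2.93×1.02) = e^(−2.989) = 0.05036; e^(−k₂t) = e^(−0.4457) = 0.6404.
C_B = 2.93×3.13/(0.437−2.93) × (0.05036−0.6404) = (-3.679)×(-0.5900) = 2.170 mol/L.
Y_B = C_B/C_{A0} = 2.170/3.13 = 0.693.

0.693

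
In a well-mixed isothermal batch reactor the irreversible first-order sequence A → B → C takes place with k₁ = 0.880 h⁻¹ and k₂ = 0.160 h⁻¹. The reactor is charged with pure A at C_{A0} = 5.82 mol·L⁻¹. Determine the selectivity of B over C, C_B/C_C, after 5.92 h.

0.886

The intermediate concentration in a first-order A→B→C sequence is C_B = k₁C_{A0}(e^(−k₁t) − e^(−k₂t))/(k₂−k₁).
e^(−k₁t) = e^(−0.880×5.92) = e^(−5.210) = 0.005464; e^(−k₂t) = e^(−0.9472) = 0.3878.
C_B = 0.880×5.82/(0.160−0.880) × (0.005464−0.3878) = (-7.113)×(-0.3824) = 2.720 mol·L⁻¹.
C_A = C_{A0}e^(−k₁t) = 0.03180 mol·L⁻¹, so C_C = C_{A0}−C_A−C_B = 3.068 mol·L⁻¹; C_B/C_C = 0.886.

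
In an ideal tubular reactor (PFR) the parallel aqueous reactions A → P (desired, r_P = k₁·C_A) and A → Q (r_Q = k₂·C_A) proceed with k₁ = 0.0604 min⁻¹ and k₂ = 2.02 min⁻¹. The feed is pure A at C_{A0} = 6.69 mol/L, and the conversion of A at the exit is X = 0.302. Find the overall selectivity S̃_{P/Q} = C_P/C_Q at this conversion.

C_A = C_{A0}(1−X) = 4.670 mol/L.
Both paths are first order in A, so the instantaneous fraction to P is constant: dC_P/d(−C_A) = k₁/(k₁+k₂) = 0.02903.
C_P = 0.02903·(C_{A0}−C_A) = 0.02903×2.020 = 0.0587 mol/L.
C_Q = (C_{A0}−C_A)−C_P = 1.962 mol/L; S̃_{P/Q} = 0.05866/1.962 = 0.0299.

0.0299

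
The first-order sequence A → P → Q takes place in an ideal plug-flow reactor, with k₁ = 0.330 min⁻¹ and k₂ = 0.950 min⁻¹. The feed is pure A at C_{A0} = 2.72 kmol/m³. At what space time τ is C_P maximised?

1.71 min

The intermediate peaks when r₁ = r₂, i.e. k₁e^(−k₁τ) = k₂e^(−k₂τ), giving τ_opt = ln(k₂/k₁)/(k₂−k₁).
= ln(0.950/0.330)/(0.950−0.330) = ln(2.879)/0.6200 = 1.057/0.6200 = 1.71 min.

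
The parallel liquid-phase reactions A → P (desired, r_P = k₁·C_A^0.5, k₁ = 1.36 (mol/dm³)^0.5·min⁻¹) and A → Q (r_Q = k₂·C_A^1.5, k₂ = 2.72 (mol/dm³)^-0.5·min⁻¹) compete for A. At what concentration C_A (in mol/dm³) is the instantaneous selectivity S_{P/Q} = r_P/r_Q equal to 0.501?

0.998 mol/dm³

S_{P/Q} = (k₁/k₂)·C_A⁻¹ ⇒ C_A = (S·k₂/k₁)^(-1).
= (0.501×2.72/1.36)^(-1) = (1.002)^(-1) = 0.998 mol/dm³.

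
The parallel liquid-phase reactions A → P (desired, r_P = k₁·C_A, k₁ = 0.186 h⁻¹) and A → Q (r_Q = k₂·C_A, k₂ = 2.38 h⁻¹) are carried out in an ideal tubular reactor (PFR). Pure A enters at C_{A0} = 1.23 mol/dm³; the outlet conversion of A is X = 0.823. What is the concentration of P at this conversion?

0.0734 mol/dm³

C_A = C_{A0}(1−X) = 0.2177 mol/dm³.
Both paths are first order in A, so the instantaneous fraction to P is constant: dC_P/d(−C_A) = k₁/(k₁+k₂) = 0.07249.
C_P = 0.07249·(C_{A0}−C_A) = 0.07249×1.012 = 0.0734 mol/dm³.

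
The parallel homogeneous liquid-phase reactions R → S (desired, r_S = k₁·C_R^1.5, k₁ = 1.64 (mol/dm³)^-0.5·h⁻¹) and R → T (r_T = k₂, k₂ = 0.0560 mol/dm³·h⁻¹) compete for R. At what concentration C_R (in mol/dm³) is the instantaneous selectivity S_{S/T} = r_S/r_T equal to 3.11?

0.224 mol/dm³

S_{S/T} = (k₁/k₂)·C_R^1.5 ⇒ C_R = (S·k₂/k₁)^(1/1.5).
= (3.11×0.0560/1.64)^(0.6667) = (0.1062)^(0.6667) = 0.224 mol/dm³.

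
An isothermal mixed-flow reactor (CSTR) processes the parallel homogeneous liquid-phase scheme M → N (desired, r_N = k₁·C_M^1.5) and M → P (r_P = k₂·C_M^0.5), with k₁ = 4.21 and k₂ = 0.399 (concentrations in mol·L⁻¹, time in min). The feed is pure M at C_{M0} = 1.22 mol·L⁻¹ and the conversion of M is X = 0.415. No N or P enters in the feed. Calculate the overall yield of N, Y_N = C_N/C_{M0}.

Exit C_M = C_{M0}(1−X) = 1.22×0.585 = 0.7137 mol·L⁻¹.
In a CSTR the entire volume is at exit conditions, so r_N = 4.21×0.7137^1.5 = 2.538 and r_P = 0.399×0.7137^0.5 = 0.3371.
Fraction of consumed M going to N: r_N/(r_N+r_P) = 0.8828.
C_N = 0.8828·C_{M0}·X = 0.8828×1.22×0.415 = 0.447 mol·L⁻¹; Y_N = C_N/C_{M0} = 0.366.

0.366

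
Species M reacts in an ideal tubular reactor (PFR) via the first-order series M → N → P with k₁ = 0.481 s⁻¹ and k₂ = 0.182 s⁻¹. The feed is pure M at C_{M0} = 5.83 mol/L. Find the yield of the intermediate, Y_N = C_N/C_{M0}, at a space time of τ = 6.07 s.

The intermediate concentration in a first-order A→B→C sequence is C_N = k₁C_{M0}(e^(−k₁τ) − e^(−k₂τ))/(k₂−k₁).
e^(−k₁τ) = e^(−0.481×6.07) = e^(−2.920) = 0.05395; e^(−k₂τ) = e^(−1.105) = 0.3313.
C_N = 0.481×5.83/(0.182−0.481) × (0.05395−0.3313) = (-9.379)×(-0.2773) = 2.601 mol/L.
Y_N = C_N/C_{M0} = 2.601/5.83 = 0.446.

0.446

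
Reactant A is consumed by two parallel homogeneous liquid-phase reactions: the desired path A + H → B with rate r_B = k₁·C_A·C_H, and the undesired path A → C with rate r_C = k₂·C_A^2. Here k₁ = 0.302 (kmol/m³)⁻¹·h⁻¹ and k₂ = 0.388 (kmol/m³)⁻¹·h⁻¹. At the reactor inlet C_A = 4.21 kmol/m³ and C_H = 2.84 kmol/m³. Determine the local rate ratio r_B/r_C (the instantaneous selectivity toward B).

0.525

S_{B/C} = r_B/r_C = (k₁·C_A·C_H)/(k₂·C_A^2) = (k₁/k₂)·C_A⁻¹·C_H.
= (0.302×4.210×2.840) / (0.388×4.210^2) = 3.611/6.877 = 0.525.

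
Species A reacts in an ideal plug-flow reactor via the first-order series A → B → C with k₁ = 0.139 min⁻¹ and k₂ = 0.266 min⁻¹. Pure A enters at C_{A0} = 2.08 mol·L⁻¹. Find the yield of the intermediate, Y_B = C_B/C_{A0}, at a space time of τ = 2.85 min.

Solving the coupled first-order balances gives C_B(τ) = [k₁/(k₂−k₁)]·C_{A0}·(e^(−k₁τ) − e^(−k₂τ)).
e^(−k₁τ) = e^(−0.139×2.85) = e^(−0.3962) = 0.6729; e^(−k₂τ) = e^(−0.7581) = 0.4686.
C_B = 0.139×2.08/(0.266−0.139) × (0.6729−0.4686) = 2.277×0.2043 = 0.4652 mol·L⁻¹.
Y_B = C_B/C_{A0} = 0.4652/2.08 = 0.224.

0.224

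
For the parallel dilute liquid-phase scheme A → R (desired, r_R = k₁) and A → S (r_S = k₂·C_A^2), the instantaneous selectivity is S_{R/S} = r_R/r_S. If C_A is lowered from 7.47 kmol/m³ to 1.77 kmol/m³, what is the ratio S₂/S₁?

S_{R/S} = (k₁/k₂)·C_A^-2, so S₂/S₁ = (C_{A,2}/C_{A,1})^-2.
= (1.77/7.47)^(-2) = (0.2369)^(-2) = 17.8.
Selectivity toward R rises as C_A falls — low-concentration operation is favoured.

17.8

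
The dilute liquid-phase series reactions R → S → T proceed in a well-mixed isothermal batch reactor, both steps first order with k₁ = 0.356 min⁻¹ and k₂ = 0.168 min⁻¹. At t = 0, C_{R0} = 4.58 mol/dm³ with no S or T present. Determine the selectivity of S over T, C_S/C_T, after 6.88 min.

0.899

Solving the coupled first-order balances gives C_S(t) = [k₁/(k₂−k₁)]·C_{R0}·(e^(−k₁t) − e^(−k₂t)).
e^(−k₁t) = e^(−0.356×6.88) = e^(−2.449) = 0.08636; e^(−k₂t) = e^(−1.156) = 0.3148.
C_S = 0.356×4.58/(0.168−0.356) × (0.08636−0.3148) = (-8.673)×(-0.2284) = 1.981 mol/dm³.
C_R = C_{R0}e^(−k₁t) = 0.3955 mol/dm³, so C_T = C_{R0}−C_R−C_S = 2.203 mol/dm³; C_S/C_T = 0.899.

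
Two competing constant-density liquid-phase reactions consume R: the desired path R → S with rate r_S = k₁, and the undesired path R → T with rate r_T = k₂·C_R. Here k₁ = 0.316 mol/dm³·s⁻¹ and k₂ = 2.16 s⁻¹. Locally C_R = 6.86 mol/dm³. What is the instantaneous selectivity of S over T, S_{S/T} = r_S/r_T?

0.0213

S_{S/T} = r_S/r_T = (k₁)/(k₂·C_R) = (k₁/k₂)·C_R⁻¹.
= (0.316) / (2.16×6.860) = 0.3160/14.82 = 0.0213.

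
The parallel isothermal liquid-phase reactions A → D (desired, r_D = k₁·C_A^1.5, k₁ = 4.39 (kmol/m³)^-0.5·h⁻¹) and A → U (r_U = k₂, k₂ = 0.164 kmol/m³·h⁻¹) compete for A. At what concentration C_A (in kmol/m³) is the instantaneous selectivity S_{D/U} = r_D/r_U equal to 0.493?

S_{D/U} = (k₁/k₂)·C_A^1.5 ⇒ C_A = (S·k₂/k₁)^(1/1.5).
= (0.493×0.164/4.39)^(0.6667) = (0.01842)^(0.6667) = 0.0697 kmol/m³.

0.0697 kmol/m³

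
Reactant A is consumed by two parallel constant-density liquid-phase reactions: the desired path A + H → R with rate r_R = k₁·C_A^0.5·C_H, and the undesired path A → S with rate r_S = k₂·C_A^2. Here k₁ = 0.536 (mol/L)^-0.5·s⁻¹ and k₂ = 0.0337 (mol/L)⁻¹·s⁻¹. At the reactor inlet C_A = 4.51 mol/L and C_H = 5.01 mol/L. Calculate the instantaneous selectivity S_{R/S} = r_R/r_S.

8.32

S_{R/S} = r_R/r_S = (k₁·C_A^0.5·C_H)/(k₂·C_A^2) = (k₁/k₂)·C_A^-1.5·C_H.
= (0.536×4.510^0.5×5.010) / (0.0337×4.510^2) = 5.703/0.6855 = 8.32.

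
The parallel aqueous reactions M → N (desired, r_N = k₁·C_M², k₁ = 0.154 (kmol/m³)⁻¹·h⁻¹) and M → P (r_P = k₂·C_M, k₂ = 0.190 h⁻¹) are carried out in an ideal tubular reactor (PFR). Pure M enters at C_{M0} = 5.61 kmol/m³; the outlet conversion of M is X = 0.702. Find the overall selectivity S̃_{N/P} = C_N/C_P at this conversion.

C_M = C_{M0}(1−X) = 1.672 kmol/m³.
Along a PFR/batch, dC_P/dC_M = −r_P/(r_N+r_P) = −k₂/(k₂+k₁·C_M).
Integrating from C_{M0} to C_M: C_P = (0.190/0.154)·ln[(0.190+0.154·5.61)/(0.190+0.154·1.67)] = 1.234·ln(1.054/0.4475) = 1.057 kmol/m³.
Then C_N = (C_{M0}−C_M) − C_P = 3.938 − 1.057 = 2.881 kmol/m³.
S̃_{N/P} = C_N/C_P = 2.881/1.057 = 2.73.

2.73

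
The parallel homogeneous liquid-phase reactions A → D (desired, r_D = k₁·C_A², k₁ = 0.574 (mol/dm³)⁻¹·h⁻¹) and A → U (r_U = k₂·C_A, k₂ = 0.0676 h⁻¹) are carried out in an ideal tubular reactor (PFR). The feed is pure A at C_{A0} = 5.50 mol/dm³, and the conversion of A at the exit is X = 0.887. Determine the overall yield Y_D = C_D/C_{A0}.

0.844

C_A = C_{A0}(1−X) = 0.6215 mol/dm³.
Along a PFR/batch, dC_U/dC_A = −r_U/(r_D+r_U) = −k₂/(k₂+k₁·C_A).
Integrating from C_{A0} to C_A: C_U = (0.0676/0.574)·ln[(0.0676+0.574·5.50)/(0.0676+0.574·0.621)] = 0.1178·ln(3.225/0.4243) = 0.2388 mol/dm³.
Then C_D = (C_{A0}−C_A) − C_U = 4.878 − 0.2388 = 4.640 mol/dm³.
Y_D = C_D/C_{A0} = 4.640/5.50 = 0.844.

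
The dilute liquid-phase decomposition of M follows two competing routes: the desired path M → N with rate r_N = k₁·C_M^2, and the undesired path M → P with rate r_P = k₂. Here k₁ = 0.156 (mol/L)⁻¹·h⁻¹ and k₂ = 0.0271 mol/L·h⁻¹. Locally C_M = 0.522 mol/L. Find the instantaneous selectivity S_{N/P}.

1.57

S_{N/P} = r_N/r_P = (k₁·C_M^2)/(k₂) = (k₁/k₂)·C_M^2.
= (0.156×0.5220^2) / (0.0271) = 0.04251/0.02710 = 1.57.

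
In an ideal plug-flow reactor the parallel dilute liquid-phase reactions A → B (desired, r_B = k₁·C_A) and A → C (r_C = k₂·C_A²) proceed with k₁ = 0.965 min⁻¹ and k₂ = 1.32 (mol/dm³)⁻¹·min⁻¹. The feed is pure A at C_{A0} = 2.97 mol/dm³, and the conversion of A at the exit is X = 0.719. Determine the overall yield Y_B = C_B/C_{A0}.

0.212

C_A = C_{A0}(1−X) = 0.8346 mol/dm³.
Along a PFR/batch, dC_B/dC_A = −r_B/(r_B+r_C) = −k₁/(k₁+k₂·C_A).
Integrating from C_{A0} to C_A: C_B = (0.965/1.32)·ln[(0.965+1.32·2.97)/(0.965+1.32·0.835)] = 0.7311·ln(4.885/2.067) = 0.6290 mol/dm³.
Y_B = C_B/C_{A0} = 0.6290/2.97 = 0.212.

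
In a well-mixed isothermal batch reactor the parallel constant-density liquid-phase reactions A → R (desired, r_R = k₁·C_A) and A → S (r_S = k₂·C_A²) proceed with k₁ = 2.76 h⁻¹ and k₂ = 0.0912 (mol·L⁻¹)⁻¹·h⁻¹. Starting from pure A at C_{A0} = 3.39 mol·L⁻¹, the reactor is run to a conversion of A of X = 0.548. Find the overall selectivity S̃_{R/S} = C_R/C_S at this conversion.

C_A = C_{A0}(1−X) = 1.532 mol·L⁻¹.
Along a PFR/batch, dC_R/dC_A = −r_R/(r_R+r_S) = −k₁/(k₁+k₂·C_A).
Integrating from C_{A0} to C_A: C_R = (2.76/0.0912)·ln[(2.76+0.0912·3.39)/(2.76+0.0912·1.53)] = 30.26·ln(3.069/2.900) = 1.718 mol·L⁻¹.
C_S = (C_{A0}−C_A)−C_R = 0.1393 mol·L⁻¹; S̃_{R/S} = 1.718/0.1393 = 12.3.

12.3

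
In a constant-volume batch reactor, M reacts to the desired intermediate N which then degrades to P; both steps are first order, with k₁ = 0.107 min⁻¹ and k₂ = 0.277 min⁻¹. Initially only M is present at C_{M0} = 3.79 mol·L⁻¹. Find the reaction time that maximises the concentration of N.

5.60 min

Setting dC_N/dt = 0 gives t_opt = ln(k₂/k₁)/(k₂−k₁).
= ln(0.277/0.107)/(0.277−0.107) = ln(2.589)/0.1700 = 0.9512/0.1700 = 5.60 min.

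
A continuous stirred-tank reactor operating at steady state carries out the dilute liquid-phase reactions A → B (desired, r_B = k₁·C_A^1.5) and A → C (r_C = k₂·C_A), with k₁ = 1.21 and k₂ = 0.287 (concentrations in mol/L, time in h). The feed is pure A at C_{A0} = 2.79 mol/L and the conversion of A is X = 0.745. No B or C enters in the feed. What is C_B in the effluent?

1.62 mol/L

Exit C_A = C_{A0}(1−X) = 2.79×0.255 = 0.7115 mol/L.
Rates in a CSTR are evaluated at the outlet concentration: r_B = 1.21×0.7115^1.5 = 0.7261, r_C = 0.287×0.7115 = 0.2042.
Fraction of consumed A going to B: r_B/(r_B+r_C) = 0.7805.
C_B = 0.7805·C_{A0}·X = 0.7805×2.79×0.745 = 1.62 mol/L.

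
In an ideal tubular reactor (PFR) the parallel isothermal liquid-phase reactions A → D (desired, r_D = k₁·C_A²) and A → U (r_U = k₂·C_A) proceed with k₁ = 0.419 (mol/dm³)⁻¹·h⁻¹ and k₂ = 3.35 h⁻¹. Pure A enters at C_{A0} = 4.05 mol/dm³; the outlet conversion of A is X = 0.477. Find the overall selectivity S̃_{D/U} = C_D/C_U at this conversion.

C_A = C_{A0}(1−X) = 2.118 mol/dm³.
Along a PFR/batch, dC_U/dC_A = −r_U/(r_D+r_U) = −k₂/(k₂+k₁·C_A).
Integrating from C_{A0} to C_A: C_U = (3.35/0.419)·ln[(3.35+0.419·4.05)/(3.35+0.419·2.12)] = 7.995·ln(5.047/4.238) = 1.398 mol/dm³.
Then C_D = (C_{A0}−C_A) − C_U = 1.932 − 1.398 = 0.5342 mol/dm³.
S̃_{D/U} = C_D/C_U = 0.5342/1.398 = 0.382.

0.382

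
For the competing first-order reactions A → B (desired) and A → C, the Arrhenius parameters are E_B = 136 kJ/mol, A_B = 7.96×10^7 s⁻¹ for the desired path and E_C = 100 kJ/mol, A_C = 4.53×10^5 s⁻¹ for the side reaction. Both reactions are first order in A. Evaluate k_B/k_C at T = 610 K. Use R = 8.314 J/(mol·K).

0.145

Since both paths have the same order in A, the concentration cancels and S_{B/C} = k_B/k_C = (A_B/A_C)·exp[(E_C−E_B)/(RT)].
(E_C−E_B)/(RT) = (100−136)×10³/(8.314×610) = -36000/5072 = -7.098.
k_B/k_C = (7.96×10^7/4.53×10^5)·exp(-7.098) = 175.7 × 8.264×10^-4 = 0.145.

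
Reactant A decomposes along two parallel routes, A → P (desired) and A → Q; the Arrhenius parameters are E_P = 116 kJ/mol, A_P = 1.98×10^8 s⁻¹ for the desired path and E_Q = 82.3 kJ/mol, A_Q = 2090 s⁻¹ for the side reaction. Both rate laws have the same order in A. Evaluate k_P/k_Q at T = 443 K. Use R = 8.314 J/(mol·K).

10.1

k_P/k_Q = (A_P/A_Q)·exp[−(E_P−E_Q)/(RT)] = (A_P/A_Q)·exp[(E_Q−E_P)/(RT)].
(E_Q−E_P)/(RT) = (82.3−116)×10³/(8.314×443) = -33700/3683 = -9.150.
k_P/k_Q = (1.98×10^8/2090)·exp(-9.150) = 94737 × 1.062×10^-4 = 10.1.
Since E_P > E_Q, raising the temperature improves selectivity toward P.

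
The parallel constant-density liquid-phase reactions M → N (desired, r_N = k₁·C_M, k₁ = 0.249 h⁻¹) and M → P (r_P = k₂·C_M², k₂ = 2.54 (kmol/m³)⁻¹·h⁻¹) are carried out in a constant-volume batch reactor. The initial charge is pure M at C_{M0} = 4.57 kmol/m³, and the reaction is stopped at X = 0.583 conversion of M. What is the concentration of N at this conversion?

C_M = C_{M0}(1−X) = 1.906 kmol/m³.
Along a PFR/batch, dC_N/dC_M = −r_N/(r_N+r_P) = −k₁/(k₁+k₂·C_M).
Integrating from C_{M0} to C_M: C_N = (0.249/2.54)·ln[(0.249+2.54·4.57)/(0.249+2.54·1.91)] = 0.09803·ln(11.86/5.089) = 0.08291 kmol/m³.

0.0829 kmol/m³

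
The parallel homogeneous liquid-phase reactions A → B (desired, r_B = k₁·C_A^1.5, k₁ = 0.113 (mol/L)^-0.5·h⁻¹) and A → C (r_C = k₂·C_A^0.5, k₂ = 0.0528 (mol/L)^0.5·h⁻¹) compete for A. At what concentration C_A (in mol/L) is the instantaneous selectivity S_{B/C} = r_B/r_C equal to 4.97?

S_{B/C} = (k₁/k₂)·C_A ⇒ C_A = S·k₂/k₁.
= 4.97×0.0528/0.113 = 2.32 mol/L.

2.32 mol/L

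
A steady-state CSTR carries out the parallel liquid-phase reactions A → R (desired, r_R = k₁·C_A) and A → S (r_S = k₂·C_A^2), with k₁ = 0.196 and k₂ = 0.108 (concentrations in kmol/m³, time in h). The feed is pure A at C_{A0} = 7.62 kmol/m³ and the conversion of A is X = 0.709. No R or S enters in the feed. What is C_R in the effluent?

2.43 kmol/m³

Exit C_A = C_{A0}(1−X) = 7.62×0.291 = 2.217 kmol/m³.
In a CSTR the entire volume is at exit conditions, so r_R = 0.196×2.217 = 0.4346 and r_S = 0.108×2.217^2 = 0.5310.
Fraction of consumed A going to R: r_R/(r_R+r_S) = 0.4501.
C_R = 0.4501·C_{A0}·X = 0.4501×7.62×0.709 = 2.43 kmol/m³.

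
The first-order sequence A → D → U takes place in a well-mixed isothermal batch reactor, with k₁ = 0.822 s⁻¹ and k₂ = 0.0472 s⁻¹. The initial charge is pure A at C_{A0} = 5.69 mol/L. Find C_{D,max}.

At the optimum, C_{D,max}/C_{A0} = (k₁/k₂)^[k₂/(k₂−k₁)].
= (0.822/0.0472)^(0.0472/(0.0472−0.822)) = (17.42)^(-0.06092) = 0.8402.
C_{D,max} = 0.8402×5.69 = 4.78 mol/L.

4.78 mol/L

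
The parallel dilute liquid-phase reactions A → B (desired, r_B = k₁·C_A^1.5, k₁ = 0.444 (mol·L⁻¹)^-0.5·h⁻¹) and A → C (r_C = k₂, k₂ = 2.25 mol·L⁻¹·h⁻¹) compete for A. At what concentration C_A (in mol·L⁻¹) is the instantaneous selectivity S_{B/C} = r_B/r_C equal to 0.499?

1.86 mol·L⁻¹

S_{B/C} = (k₁/k₂)·C_A^1.5 ⇒ C_A = (S·k₂/k₁)^(1/1.5).
= (0.499×2.25/0.444)^(0.6667) = (2.529)^(0.6667) = 1.86 mol·L⁻¹.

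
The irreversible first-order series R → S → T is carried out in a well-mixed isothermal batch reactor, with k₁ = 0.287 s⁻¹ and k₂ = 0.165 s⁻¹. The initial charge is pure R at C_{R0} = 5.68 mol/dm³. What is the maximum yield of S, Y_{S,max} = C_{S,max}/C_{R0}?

Evaluating C_S at t_opt = ln(k₂/k₁)/(k₂−k₁) gives C_{S,max}/C_{R0} = (k₁/k₂)^[k₂/(k₂−k₁)].
= (0.287/0.165)^(0.165/(0.165−0.287)) = (1.739)^(-1.352) = 0.4730.

0.473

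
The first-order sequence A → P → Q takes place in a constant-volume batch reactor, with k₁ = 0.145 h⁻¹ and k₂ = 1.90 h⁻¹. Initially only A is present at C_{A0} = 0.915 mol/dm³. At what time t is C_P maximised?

For first-order series the maximum of C_P occurs at t_opt = ln(k₂/k₁)/(k₂−k₁).
= ln(1.90/0.145)/(1.90−0.145) = ln(13.10)/1.755 = 2.573/1.755 = 1.47 h.

1.47 h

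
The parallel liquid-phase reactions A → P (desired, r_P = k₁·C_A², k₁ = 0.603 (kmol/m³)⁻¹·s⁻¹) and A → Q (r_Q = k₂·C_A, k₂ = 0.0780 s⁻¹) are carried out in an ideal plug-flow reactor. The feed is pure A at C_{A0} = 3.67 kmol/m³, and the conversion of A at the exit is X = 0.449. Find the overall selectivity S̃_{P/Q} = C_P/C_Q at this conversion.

21.4

C_A = C_{A0}(1−X) = 2.022 kmol/m³.
Along a PFR/batch, dC_Q/dC_A = −r_Q/(r_P+r_Q) = −k₂/(k₂+k₁·C_A).
Integrating from C_{A0} to C_A: C_Q = (0.0780/0.603)·ln[(0.0780+0.603·3.67)/(0.0780+0.603·2.02)] = 0.1294·ln(2.291/1.297) = 0.07356 kmol/m³.
Then C_P = (C_{A0}−C_A) − C_Q = 1.648 − 0.07356 = 1.574 kmol/m³.
S̃_{P/Q} = C_P/C_Q = 1.574/0.07356 = 21.4.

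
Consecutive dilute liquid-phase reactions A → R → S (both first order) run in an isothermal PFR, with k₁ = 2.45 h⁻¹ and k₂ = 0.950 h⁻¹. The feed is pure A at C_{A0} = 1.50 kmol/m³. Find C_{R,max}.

For a first-order series the maximum intermediate yield is C_{R,max}/C_{A0} = (k₁/k₂)^[k₂/(k₂−k₁)].
= (2.45/0.950)^(0.950/(0.950−2.45)) = (2.579)^(-0.6333) = 0.5488.
C_{R,max} = 0.5488×1.50 = 0.823 kmol/m³.

0.823 kmol/m³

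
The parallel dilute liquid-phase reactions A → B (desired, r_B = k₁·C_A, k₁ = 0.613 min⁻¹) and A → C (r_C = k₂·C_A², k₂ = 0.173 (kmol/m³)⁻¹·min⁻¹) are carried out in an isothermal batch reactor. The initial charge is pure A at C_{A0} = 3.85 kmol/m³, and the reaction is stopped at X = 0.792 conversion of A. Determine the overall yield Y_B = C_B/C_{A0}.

0.489

C_A = C_{A0}(1−X) = 0.8008 kmol/m³.
Along a PFR/batch, dC_B/dC_A = −r_B/(r_B+r_C) = −k₁/(k₁+k₂·C_A).
Integrating from C_{A0} to C_A: C_B = (0.613/0.173)·ln[(0.613+0.173·3.85)/(0.613+0.173·0.801)] = 3.543·ln(1.279/0.7515) = 1.884 kmol/m³.
Y_B = C_B/C_{A0} = 1.884/3.85 = 0.489.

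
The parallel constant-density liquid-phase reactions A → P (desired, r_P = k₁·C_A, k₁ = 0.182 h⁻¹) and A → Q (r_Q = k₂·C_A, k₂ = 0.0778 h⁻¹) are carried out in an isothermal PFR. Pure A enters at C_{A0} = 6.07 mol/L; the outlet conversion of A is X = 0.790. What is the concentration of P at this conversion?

3.36 mol/L

C_A = C_{A0}(1−X) = 1.275 mol/L.
Both paths are first order in A, so the instantaneous fraction to P is constant: dC_P/d(−C_A) = k₁/(k₁+k₂) = 0.7005.
C_P = 0.7005·(C_{A0}−C_A) = 0.7005×4.795 = 3.36 mol/L.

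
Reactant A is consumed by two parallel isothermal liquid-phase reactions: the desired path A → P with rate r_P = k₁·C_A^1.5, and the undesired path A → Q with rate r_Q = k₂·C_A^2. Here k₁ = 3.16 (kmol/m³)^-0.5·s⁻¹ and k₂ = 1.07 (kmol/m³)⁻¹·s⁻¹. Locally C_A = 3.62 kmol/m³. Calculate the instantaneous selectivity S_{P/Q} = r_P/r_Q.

1.55

S_{P/Q} = r_P/r_Q = (k₁·C_A^1.5)/(k₂·C_A^2) = (k₁/k₂)·C_A^-0.5.
= (3.16×3.620^1.5) / (1.07×3.620^2) = 21.76/14.02 = 1.55.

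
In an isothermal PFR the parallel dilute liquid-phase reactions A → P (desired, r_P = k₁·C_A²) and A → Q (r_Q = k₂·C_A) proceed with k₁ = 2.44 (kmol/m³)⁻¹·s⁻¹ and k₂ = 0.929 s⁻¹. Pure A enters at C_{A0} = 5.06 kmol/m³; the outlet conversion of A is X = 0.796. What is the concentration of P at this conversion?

3.51 kmol/m³

C_A = C_{A0}(1−X) = 1.032 kmol/m³.
Along a PFR/batch, dC_Q/dC_A = −r_Q/(r_P+r_Q) = −k₂/(k₂+k₁·C_A).
Integrating from C_{A0} to C_A: C_Q = (0.929/2.44)·ln[(0.929+2.44·5.06)/(0.929+2.44·1.03)] = 0.3807·ln(13.28/3.448) = 0.5133 kmol/m³.
Then C_P = (C_{A0}−C_A) − C_Q = 4.028 − 0.5133 = 3.514 kmol/m³.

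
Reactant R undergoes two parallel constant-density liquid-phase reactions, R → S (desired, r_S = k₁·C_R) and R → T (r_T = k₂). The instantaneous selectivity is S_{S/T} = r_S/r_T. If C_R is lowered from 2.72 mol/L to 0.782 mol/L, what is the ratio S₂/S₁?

0.287

S_{S/T} = (k₁/k₂)·C_R, so S₂/S₁ = (C_{R,2}/C_{R,1}).
= 0.782/2.72 = 0.287.
Selectivity toward S falls as C_R falls — high-concentration operation is favoured.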